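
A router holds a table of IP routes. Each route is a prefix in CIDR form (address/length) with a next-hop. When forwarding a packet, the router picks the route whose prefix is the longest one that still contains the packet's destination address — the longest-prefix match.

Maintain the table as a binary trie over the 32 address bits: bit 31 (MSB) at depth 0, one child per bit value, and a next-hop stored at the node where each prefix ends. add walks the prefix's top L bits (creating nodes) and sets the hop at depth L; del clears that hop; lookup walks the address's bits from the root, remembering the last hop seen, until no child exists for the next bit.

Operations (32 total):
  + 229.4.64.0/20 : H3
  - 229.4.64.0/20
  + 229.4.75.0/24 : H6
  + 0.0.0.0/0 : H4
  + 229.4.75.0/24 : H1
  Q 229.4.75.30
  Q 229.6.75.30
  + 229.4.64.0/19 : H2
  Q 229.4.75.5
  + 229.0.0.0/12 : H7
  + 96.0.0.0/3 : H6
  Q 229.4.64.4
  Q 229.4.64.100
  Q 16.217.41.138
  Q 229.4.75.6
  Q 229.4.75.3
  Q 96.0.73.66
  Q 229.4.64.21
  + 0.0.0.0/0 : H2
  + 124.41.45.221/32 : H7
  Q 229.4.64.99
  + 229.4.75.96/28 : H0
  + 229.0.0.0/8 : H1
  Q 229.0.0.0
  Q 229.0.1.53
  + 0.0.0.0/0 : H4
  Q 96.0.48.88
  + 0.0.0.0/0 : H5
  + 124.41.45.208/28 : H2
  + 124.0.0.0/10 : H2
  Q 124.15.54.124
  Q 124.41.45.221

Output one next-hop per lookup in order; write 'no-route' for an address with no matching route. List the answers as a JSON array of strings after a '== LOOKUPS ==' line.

Trace:
  + 229.4.64.0/20 (H3) depth=20
  del 229.4.64.0/20 (clear depth 20)
  + 229.4.75.0/24 (H6) depth=24
  + 0.0.0.0/0 (H4) depth=0
  + 229.4.75.0/24 (H1) depth=24
  ? 229.4.75.30  path d0:H4→d1:-→d2:-→d3:-→d4:-→d5:-→d6:-→d7:-→d8:-→d9:-→d10:-→d11:-→d12:-→d13:-→d14:-→d15:-→d16:-→d17:-→d18:-→d19:-→d20:-→d21:-→d22:-→d23:-→d24:H1  best=H1
  ? 229.6.75.30  path d0:H4→d1:-→d2:-→d3:-→d4:-→d5:-→d6:-→d7:-→d8:-→d9:-→d10:-→d11:-→d12:-→d13:-→d14:-  best=H4
  + 229.4.64.0/19 (H2) depth=19
  ? 229.4.75.5  path d0:H4→d1:-→d2:-→d3:-→d4:-→d5:-→d6:-→d7:-→d8:-→d9:-→d10:-→d11:-→d12:-→d13:-→d14:-→d15:-→d16:-→d17:-→d18:-→d19:H2→d20:-→d21:-→d22:-→d23:-→d24:H1  best=H1
  + 229.0.0.0/12 (H7) depth=12
  + 96.0.0.0/3 (H6) depth=3
  ? 229.4.64.4  path d0:H4→d1:-→d2:-→d3:-→d4:-→d5:-→d6:-→d7:-→d8:-→d9:-→d10:-→d11:-→d12:H7→d13:-→d14:-→d15:-→d16:-→d17:-→d18:-→d19:H2→d20:-  best=H2
  ? 229.4.64.100  path d0:H4→d1:-→d2:-→d3:-→d4:-→d5:-→d6:-→d7:-→d8:-→d9:-→d10:-→d11:-→d12:H7→d13:-→d14:-→d15:-→d16:-→d17:-→d18:-→d19:H2→d20:-  best=H2
  ? 16.217.41.138  path d0:H4→d1:-  best=H4
  ? 229.4.75.6  path d0:H4→d1:-→d2:-→d3:-→d4:-→d5:-→d6:-→d7:-→d8:-→d9:-→d10:-→d11:-→d12:H7→d13:-→d14:-→d15:-→d16:-→d17:-→d18:-→d19:H2→d20:-→d21:-→d22:-→d23:-→d24:H1  best=H1
  ? 229.4.75.3  path d0:H4→d1:-→d2:-→d3:-→d4:-→d5:-→d6:-→d7:-→d8:-→d9:-→d10:-→d11:-→d12:H7→d13:-→d14:-→d15:-→d16:-→d17:-→d18:-→d19:H2→d20:-→d21:-→d22:-→d23:-→d24:H1  best=H1
  ? 96.0.73.66  path d0:H4→d1:-→d2:-→d3:H6  best=H6
  ? 229.4.64.21  path d0:H4→d1:-→d2:-→d3:-→d4:-→d5:-→d6:-→d7:-→d8:-→d9:-→d10:-→d11:-→d12:H7→d13:-→d14:-→d15:-→d16:-→d17:-→d18:-→d19:H2→d20:-  best=H2
  + 0.0.0.0/0 (H2) depth=0
  + 124.41.45.221/32 (H7) depth=32
  ? 229.4.64.99  path d0:H2→d1:-→d2:-→d3:-→d4:-→d5:-→d6:-→d7:-→d8:-→d9:-→d10:-→d11:-→d12:H7→d13:-→d14:-→d15:-→d16:-→d17:-→d18:-→d19:H2→d20:-  best=H2
  + 229.4.75.96/28 (H0) depth=28
  + 229.0.0.0/8 (H1) depth=8
  ? 229.0.0.0  path d0:H2→d1:-→d2:-→d3:-→d4:-→d5:-→d6:-→d7:-→d8:H1→d9:-→d10:-→d11:-→d12:H7→d13:-  best=H7
  ? 229.0.1.53  path d0:H2→d1:-→d2:-→d3:-→d4:-→d5:-→d6:-→d7:-→d8:H1→d9:-→d10:-→d11:-→d12:H7→d13:-  best=H7
  + 0.0.0.0/0 (H4) depth=0
  ? 96.0.48.88  path d0:H4→d1:-→d2:-→d3:H6  best=H6
  + 0.0.0.0/0 (H5) depth=0
  + 124.41.45.208/28 (H2) depth=28
  + 124.0.0.0/10 (H2) depth=10
  ? 124.15.54.124  path d0:H5→d1:-→d2:-→d3:H6→d4:-→d5:-→d6:-→d7:-→d8:-→d9:-→d10:H2  best=H2
  ? 124.41.45.221  path d0:H5→d1:-→d2:-→d3:H6→d4:-→d5:-→d6:-→d7:-→d8:-→d9:-→d10:H2→d11:-→d12:-→d13:-→d14:-→d15:-→d16:-→d17:-→d18:-→d19:-→d20:-→d21:-→d22:-→d23:-→d24:-→d25:-→d26:-→d27:-→d28:H2→d29:-→d30:-→d31:-→d32:H7  best=H7

== LOOKUPS ==
["H1","H4","H1","H2","H2","H4","H1","H1","H6","H2","H2","H7","H7","H6","H2","H7"]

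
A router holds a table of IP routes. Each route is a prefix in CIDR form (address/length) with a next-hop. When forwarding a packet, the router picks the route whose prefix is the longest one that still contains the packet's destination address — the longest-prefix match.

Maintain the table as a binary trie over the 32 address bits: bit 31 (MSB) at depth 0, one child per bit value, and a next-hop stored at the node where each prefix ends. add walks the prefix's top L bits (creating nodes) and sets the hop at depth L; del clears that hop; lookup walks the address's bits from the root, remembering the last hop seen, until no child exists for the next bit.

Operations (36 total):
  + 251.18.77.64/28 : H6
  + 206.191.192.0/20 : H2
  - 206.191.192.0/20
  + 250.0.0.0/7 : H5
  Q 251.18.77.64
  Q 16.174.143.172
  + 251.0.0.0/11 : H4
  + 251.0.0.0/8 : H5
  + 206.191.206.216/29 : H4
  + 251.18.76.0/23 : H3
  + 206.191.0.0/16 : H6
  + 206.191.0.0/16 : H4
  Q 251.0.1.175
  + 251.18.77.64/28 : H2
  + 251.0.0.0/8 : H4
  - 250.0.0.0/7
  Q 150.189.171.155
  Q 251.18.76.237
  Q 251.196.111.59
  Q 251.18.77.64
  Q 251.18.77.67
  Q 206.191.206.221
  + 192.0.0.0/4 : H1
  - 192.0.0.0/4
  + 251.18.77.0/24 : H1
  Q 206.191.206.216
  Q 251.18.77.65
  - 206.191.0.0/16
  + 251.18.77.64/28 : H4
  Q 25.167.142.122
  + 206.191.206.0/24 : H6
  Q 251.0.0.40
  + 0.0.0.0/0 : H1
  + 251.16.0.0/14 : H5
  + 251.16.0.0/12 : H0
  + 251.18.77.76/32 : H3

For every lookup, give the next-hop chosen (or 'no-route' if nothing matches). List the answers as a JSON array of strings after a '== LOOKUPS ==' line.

Apply in order:
  add 251.18.77.64/28 -> H6 at depth 28
  add 206.191.192.0/20 -> H2 at depth 20
  - 206.191.192.0/20 clear@20
  add 250.0.0.0/7 -> H5 at depth 7
  lookup 251.18.77.64: bits 1111101100010010010011010100 walk d0:-→d1:-→d2:-→d3:-→d4:-→d5:-→d6:-→d7:H5→d8:-→d9:-→d10:-→d11:-→d12:-→d13:-→d14:-→d15:-→d16:-→d17:-→d18:-→d19:-→d20:-→d21:-→d22:-→d23:-→d24:-→d25:-→d26:-→d27:-→d28:H6 -> H6
  lookup 16.174.143.172: bits ε walk d0:- -> no-route
  add 251.0.0.0/11 -> H4 at depth 11
  add 251.0.0.0/8 -> H5 at depth 8
  add 206.191.206.216/29 -> H4 at depth 29
  add 251.18.76.0/23 -> H3 at depth 23
  add 206.191.0.0/16 -> H6 at depth 16
  add 206.191.0.0/16 -> H4 at depth 16
  lookup 251.0.1.175: bits 11111011000 walk d0:-→d1:-→d2:-→d3:-→d4:-→d5:-→d6:-→d7:H5→d8:H5→d9:-→d10:-→d11:H4 -> H4
  add 251.18.77.64/28 -> H2 at depth 28
  add 251.0.0.0/8 -> H4 at depth 8
  - 250.0.0.0/7 clear@7
  lookup 150.189.171.155: bits 1 walk d0:-→d1:- -> no-route
  lookup 251.18.76.237: bits 11111011000100100100110 walk d0:-→d1:-→d2:-→d3:-→d4:-→d5:-→d6:-→d7:-→d8:H4→d9:-→d10:-→d11:H4→d12:-→d13:-→d14:-→d15:-→d16:-→d17:-→d18:-→d19:-→d20:-→d21:-→d22:-→d23:H3 -> H3
  lookup 251.196.111.59: bits 11111011 walk d0:-→d1:-→d2:-→d3:-→d4:-→d5:-→d6:-→d7:-→d8:H4 -> H4
  lookup 251.18.77.64: bits 1111101100010010010011010100 walk d0:-→d1:-→d2:-→d3:-→d4:-→d5:-→d6:-→d7:-→d8:H4→d9:-→d10:-→d11:H4→d12:-→d13:-→d14:-→d15:-→d16:-→d17:-→d18:-→d19:-→d20:-→d21:-→d22:-→d23:H3→d24:-→d25:-→d26:-→d27:-→d28:H2 -> H2
  lookup 251.18.77.67: bits 1111101100010010010011010100 walk d0:-→d1:-→d2:-→d3:-→d4:-→d5:-→d6:-→d7:-→d8:H4→d9:-→d10:-→d11:H4→d12:-→d13:-→d14:-→d15:-→d16:-→d17:-→d18:-→d19:-→d20:-→d21:-→d22:-→d23:H3→d24:-→d25:-→d26:-→d27:-→d28:H2 -> H2
  lookup 206.191.206.221: bits 11001110101111111100111011011 walk d0:-→d1:-→d2:-→d3:-→d4:-→d5:-→d6:-→d7:-→d8:-→d9:-→d10:-→d11:-→d12:-→d13:-→d14:-→d15:-→d16:H4→d17:-→d18:-→d19:-→d20:-→d21:-→d22:-→d23:-→d24:-→d25:-→d26:-→d27:-→d28:-→d29:H4 -> H4
  add 192.0.0.0/4 -> H1 at depth 4
  - 192.0.0.0/4 clear@4
  add 251.18.77.0/24 -> H1 at depth 24
  lookup 206.191.206.216: bits 11001110101111111100111011011 walk d0:-→d1:-→d2:-→d3:-→d4:-→d5:-→d6:-→d7:-→d8:-→d9:-→d10:-→d11:-→d12:-→d13:-→d14:-→d15:-→d16:H4→d17:-→d18:-→d19:-→d20:-→d21:-→d22:-→d23:-→d24:-→d25:-→d26:-→d27:-→d28:-→d29:H4 -> H4
  lookup 251.18.77.65: bits 1111101100010010010011010100 walk d0:-→d1:-→d2:-→d3:-→d4:-→d5:-→d6:-→d7:-→d8:H4→d9:-→d10:-→d11:H4→d12:-→d13:-→d14:-→d15:-→d16:-→d17:-→d18:-→d19:-→d20:-→d21:-→d22:-→d23:H3→d24:H1→d25:-→d26:-→d27:-→d28:H2 -> H2
  - 206.191.0.0/16 clear@16
  add 251.18.77.64/28 -> H4 at depth 28
  lookup 25.167.142.122: bits ε walk d0:- -> no-route
  add 206.191.206.0/24 -> H6 at depth 24
  lookup 251.0.0.40: bits 11111011000 walk d0:-→d1:-→d2:-→d3:-→d4:-→d5:-→d6:-→d7:-→d8:H4→d9:-→d10:-→d11:H4 -> H4
  add 0.0.0.0/0 -> H1 at depth 0
  add 251.16.0.0/14 -> H5 at depth 14
  add 251.16.0.0/12 -> H0 at depth 12
  add 251.18.77.76/32 -> H3 at depth 32

== LOOKUPS ==
["H6","no-route","H4","no-route","H3","H4","H2","H2","H4","H4","H2","no-route","H4"]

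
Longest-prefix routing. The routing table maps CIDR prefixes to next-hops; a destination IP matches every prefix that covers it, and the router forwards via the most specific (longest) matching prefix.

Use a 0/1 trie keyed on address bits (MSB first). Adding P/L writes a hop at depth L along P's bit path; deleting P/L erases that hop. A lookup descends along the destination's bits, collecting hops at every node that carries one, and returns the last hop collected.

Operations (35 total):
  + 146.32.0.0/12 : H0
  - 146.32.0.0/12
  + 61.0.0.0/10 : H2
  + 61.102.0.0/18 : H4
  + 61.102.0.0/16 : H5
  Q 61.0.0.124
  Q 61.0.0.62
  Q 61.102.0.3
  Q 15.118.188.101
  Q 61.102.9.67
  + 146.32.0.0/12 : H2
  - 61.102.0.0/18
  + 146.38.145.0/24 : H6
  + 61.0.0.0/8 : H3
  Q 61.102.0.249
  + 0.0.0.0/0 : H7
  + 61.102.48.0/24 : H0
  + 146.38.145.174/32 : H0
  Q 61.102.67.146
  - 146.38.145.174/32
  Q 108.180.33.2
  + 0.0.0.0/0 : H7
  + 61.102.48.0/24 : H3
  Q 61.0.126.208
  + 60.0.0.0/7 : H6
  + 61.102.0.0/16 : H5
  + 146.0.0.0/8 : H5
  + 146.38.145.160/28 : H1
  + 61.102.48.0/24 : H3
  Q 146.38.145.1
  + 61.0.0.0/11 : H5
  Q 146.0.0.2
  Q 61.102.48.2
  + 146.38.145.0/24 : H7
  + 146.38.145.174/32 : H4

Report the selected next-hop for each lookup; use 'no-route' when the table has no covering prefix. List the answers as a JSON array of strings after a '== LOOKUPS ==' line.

Apply in order:
  add 146.32.0.0/12 -> H0 at depth 12
  del 146.32.0.0/12 (clear depth 12)
  add 61.0.0.0/10 -> H2 at depth 10
  add 61.102.0.0/18 -> H4 at depth 18
  add 61.102.0.0/16 -> H5 at depth 16
  ? 61.0.0.124  path d0:-→d1:-→d2:-→d3:-→d4:-→d5:-→d6:-→d7:-→d8:-→d9:-→d10:H2  best=H2
  ? 61.0.0.62  path d0:-→d1:-→d2:-→d3:-→d4:-→d5:-→d6:-→d7:-→d8:-→d9:-→d10:H2  best=H2
  ? 61.102.0.3  path d0:-→d1:-→d2:-→d3:-→d4:-→d5:-→d6:-→d7:-→d8:-→d9:-→d10:-→d11:-→d12:-→d13:-→d14:-→d15:-→d16:H5→d17:-→d18:H4  best=H4
  ? 15.118.188.101  path d0:-→d1:-→d2:-  best=no-route
  ? 61.102.9.67  path d0:-→d1:-→d2:-→d3:-→d4:-→d5:-→d6:-→d7:-→d8:-→d9:-→d10:-→d11:-→d12:-→d13:-→d14:-→d15:-→d16:H5→d17:-→d18:H4  best=H4
  add 146.32.0.0/12 -> H2 at depth 12
  del 61.102.0.0/18 (clear depth 18)
  add 146.38.145.0/24 -> H6 at depth 24
  add 61.0.0.0/8 -> H3 at depth 8
  ? 61.102.0.249  path d0:-→d1:-→d2:-→d3:-→d4:-→d5:-→d6:-→d7:-→d8:H3→d9:-→d10:-→d11:-→d12:-→d13:-→d14:-→d15:-→d16:H5→d17:-→d18:-  best=H5
  add 0.0.0.0/0 -> H7 at depth 0
  add 61.102.48.0/24 -> H0 at depth 24
  add 146.38.145.174/32 -> H0 at depth 32
  ? 61.102.67.146  path d0:H7→d1:-→d2:-→d3:-→d4:-→d5:-→d6:-→d7:-→d8:H3→d9:-→d10:-→d11:-→d12:-→d13:-→d14:-→d15:-→d16:H5→d17:-  best=H5
  del 146.38.145.174/32 (clear depth 32)
  ? 108.180.33.2  path d0:H7→d1:-  best=H7
  add 0.0.0.0/0 -> H7 at depth 0
  add 61.102.48.0/24 -> H3 at depth 24
  ? 61.0.126.208  path d0:H7→d1:-→d2:-→d3:-→d4:-→d5:-→d6:-→d7:-→d8:H3→d9:-→d10:H2  best=H2
  add 60.0.0.0/7 -> H6 at depth 7
  add 61.102.0.0/16 -> H5 at depth 16
  add 146.0.0.0/8 -> H5 at depth 8
  add 146.38.145.160/28 -> H1 at depth 28
  add 61.102.48.0/24 -> H3 at depth 24
  ? 146.38.145.1  path d0:H7→d1:-→d2:-→d3:-→d4:-→d5:-→d6:-→d7:-→d8:H5→d9:-→d10:-→d11:-→d12:H2→d13:-→d14:-→d15:-→d16:-→d17:-→d18:-→d19:-→d20:-→d21:-→d22:-→d23:-→d24:H6  best=H6
  add 61.0.0.0/11 -> H5 at depth 11
  ? 146.0.0.2  path d0:H7→d1:-→d2:-→d3:-→d4:-→d5:-→d6:-→d7:-→d8:H5→d9:-→d10:-  best=H5
  ? 61.102.48.2  path d0:H7→d1:-→d2:-→d3:-→d4:-→d5:-→d6:-→d7:H6→d8:H3→d9:-→d10:-→d11:-→d12:-→d13:-→d14:-→d15:-→d16:H5→d17:-→d18:-→d19:-→d20:-→d21:-→d22:-→d23:-→d24:H3  best=H3
  add 146.38.145.0/24 -> H7 at depth 24
  add 146.38.145.174/32 -> H4 at depth 32

== LOOKUPS ==
["H2","H2","H4","no-route","H4","H5","H5","H7","H2","H6","H5","H3"]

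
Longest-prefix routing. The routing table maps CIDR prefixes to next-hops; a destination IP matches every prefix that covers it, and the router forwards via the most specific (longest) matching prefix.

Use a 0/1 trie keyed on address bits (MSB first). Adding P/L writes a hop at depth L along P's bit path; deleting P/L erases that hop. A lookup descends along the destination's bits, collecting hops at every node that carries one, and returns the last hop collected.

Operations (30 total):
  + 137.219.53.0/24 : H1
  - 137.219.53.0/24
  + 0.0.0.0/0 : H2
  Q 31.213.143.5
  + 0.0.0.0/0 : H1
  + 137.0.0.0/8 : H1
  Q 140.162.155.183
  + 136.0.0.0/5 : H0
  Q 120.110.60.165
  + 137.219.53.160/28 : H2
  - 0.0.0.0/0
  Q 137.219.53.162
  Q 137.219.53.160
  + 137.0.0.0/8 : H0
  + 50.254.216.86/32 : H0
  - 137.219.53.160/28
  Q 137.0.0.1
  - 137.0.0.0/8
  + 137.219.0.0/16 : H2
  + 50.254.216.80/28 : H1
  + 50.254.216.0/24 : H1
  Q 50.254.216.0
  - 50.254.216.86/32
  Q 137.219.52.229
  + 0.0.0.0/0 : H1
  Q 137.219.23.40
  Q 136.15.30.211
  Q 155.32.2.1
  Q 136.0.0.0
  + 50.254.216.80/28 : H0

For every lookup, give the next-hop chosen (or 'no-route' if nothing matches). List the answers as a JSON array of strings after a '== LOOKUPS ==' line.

Apply in order:
  + 137.219.53.0/24 (H1) depth=24
  del 137.219.53.0/24 (clear depth 24)
  + 0.0.0.0/0 (H2) depth=0
  lookup 31.213.143.5: bits ε walk d0:H2 -> H2
  + 0.0.0.0/0 (H1) depth=0
  + 137.0.0.0/8 (H1) depth=8
  lookup 140.162.155.183: bits 10001 walk d0:H1→d1:-→d2:-→d3:-→d4:-→d5:- -> H1
  + 136.0.0.0/5 (H0) depth=5
  lookup 120.110.60.165: bits ε walk d0:H1 -> H1
  + 137.219.53.160/28 (H2) depth=28
  del 0.0.0.0/0 (clear depth 0)
  lookup 137.219.53.162: bits 1000100111011011001101011010 walk d0:-→d1:-→d2:-→d3:-→d4:-→d5:H0→d6:-→d7:-→d8:H1→d9:-→d10:-→d11:-→d12:-→d13:-→d14:-→d15:-→d16:-→d17:-→d18:-→d19:-→d20:-→d21:-→d22:-→d23:-→d24:-→d25:-→d26:-→d27:-→d28:H2 -> H2
  lookup 137.219.53.160: bits 1000100111011011001101011010 walk d0:-→d1:-→d2:-→d3:-→d4:-→d5:H0→d6:-→d7:-→d8:H1→d9:-→d10:-→d11:-→d12:-→d13:-→d14:-→d15:-→d16:-→d17:-→d18:-→d19:-→d20:-→d21:-→d22:-→d23:-→d24:-→d25:-→d26:-→d27:-→d28:H2 -> H2
  + 137.0.0.0/8 (H0) depth=8
  + 50.254.216.86/32 (H0) depth=32
  del 137.219.53.160/28 (clear depth 28)
  lookup 137.0.0.1: bits 10001001 walk d0:-→d1:-→d2:-→d3:-→d4:-→d5:H0→d6:-→d7:-→d8:H0 -> H0
  del 137.0.0.0/8 (clear depth 8)
  + 137.219.0.0/16 (H2) depth=16
  + 50.254.216.80/28 (H1) depth=28
  + 50.254.216.0/24 (H1) depth=24
  lookup 50.254.216.0: bits 0011001011111110110110000 walk d0:-→d1:-→d2:-→d3:-→d4:-→d5:-→d6:-→d7:-→d8:-→d9:-→d10:-→d11:-→d12:-→d13:-→d14:-→d15:-→d16:-→d17:-→d18:-→d19:-→d20:-→d21:-→d22:-→d23:-→d24:H1→d25:- -> H1
  del 50.254.216.86/32 (clear depth 32)
  lookup 137.219.52.229: bits 10001001110110110011010 walk d0:-→d1:-→d2:-→d3:-→d4:-→d5:H0→d6:-→d7:-→d8:-→d9:-→d10:-→d11:-→d12:-→d13:-→d14:-→d15:-→d16:H2→d17:-→d18:-→d19:-→d20:-→d21:-→d22:-→d23:- -> H2
  + 0.0.0.0/0 (H1) depth=0
  lookup 137.219.23.40: bits 100010011101101100 walk d0:H1→d1:-→d2:-→d3:-→d4:-→d5:H0→d6:-→d7:-→d8:-→d9:-→d10:-→d11:-→d12:-→d13:-→d14:-→d15:-→d16:H2→d17:-→d18:- -> H2
  lookup 136.15.30.211: bits 1000100 walk d0:H1→d1:-→d2:-→d3:-→d4:-→d5:H0→d6:-→d7:- -> H0
  lookup 155.32.2.1: bits 100 walk d0:H1→d1:-→d2:-→d3:- -> H1
  lookup 136.0.0.0: bits 1000100 walk d0:H1→d1:-→d2:-→d3:-→d4:-→d5:H0→d6:-→d7:- -> H0
  + 50.254.216.80/28 (H0) depth=28

== LOOKUPS ==
["H2","H1","H1","H2","H2","H0","H1","H2","H2","H0","H1","H0"]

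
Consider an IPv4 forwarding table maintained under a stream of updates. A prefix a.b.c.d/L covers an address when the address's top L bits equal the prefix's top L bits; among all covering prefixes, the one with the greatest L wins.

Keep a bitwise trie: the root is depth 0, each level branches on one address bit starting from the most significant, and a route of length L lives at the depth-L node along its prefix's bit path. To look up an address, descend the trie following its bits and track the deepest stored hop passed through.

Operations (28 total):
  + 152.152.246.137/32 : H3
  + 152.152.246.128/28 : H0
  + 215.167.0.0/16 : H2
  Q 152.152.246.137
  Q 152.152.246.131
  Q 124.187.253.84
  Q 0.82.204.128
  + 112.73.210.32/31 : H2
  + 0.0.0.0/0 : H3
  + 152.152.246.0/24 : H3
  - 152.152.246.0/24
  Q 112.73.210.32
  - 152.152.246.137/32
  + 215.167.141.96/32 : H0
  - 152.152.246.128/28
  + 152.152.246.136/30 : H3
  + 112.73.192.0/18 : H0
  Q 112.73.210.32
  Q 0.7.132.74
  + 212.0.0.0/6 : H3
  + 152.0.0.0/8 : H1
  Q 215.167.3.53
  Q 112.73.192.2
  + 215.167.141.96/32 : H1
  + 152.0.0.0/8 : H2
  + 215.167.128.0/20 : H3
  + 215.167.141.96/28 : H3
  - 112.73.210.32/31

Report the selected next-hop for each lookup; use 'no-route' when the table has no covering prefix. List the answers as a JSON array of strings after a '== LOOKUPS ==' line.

Apply in order:
  add 152.152.246.137/32 -> H3 at depth 32
  add 152.152.246.128/28 -> H0 at depth 28
  add 215.167.0.0/16 -> H2 at depth 16
  Q 152.152.246.137: descend 10011000100110001111011010001001 ; hops seen [H0,H3] ; pick H3
  Q 152.152.246.131: descend 1001100010011000111101101000 ; hops seen [H0] ; pick H0
  Q 124.187.253.84: descend ε ; hops seen [∅] ; pick no-route
  Q 0.82.204.128: descend ε ; hops seen [∅] ; pick no-route
  add 112.73.210.32/31 -> H2 at depth 31
  add 0.0.0.0/0 -> H3 at depth 0
  add 152.152.246.0/24 -> H3 at depth 24
  del 152.152.246.0/24 (clear depth 24)
  Q 112.73.210.32: descend 0111000001001001110100100010000 ; hops seen [H3,H2] ; pick H2
  del 152.152.246.137/32 (clear depth 32)
  add 215.167.141.96/32 -> H0 at depth 32
  del 152.152.246.128/28 (clear depth 28)
  add 152.152.246.136/30 -> H3 at depth 30
  add 112.73.192.0/18 -> H0 at depth 18
  Q 112.73.210.32: descend 0111000001001001110100100010000 ; hops seen [H3,H0,H2] ; pick H2
  Q 0.7.132.74: descend 0 ; hops seen [H3] ; pick H3
  add 212.0.0.0/6 -> H3 at depth 6
  add 152.0.0.0/8 -> H1 at depth 8
  Q 215.167.3.53: descend 1101011110100111 ; hops seen [H3,H3,H2] ; pick H2
  Q 112.73.192.2: descend 0111000001001001110 ; hops seen [H3,H0] ; pick H0
  add 215.167.141.96/32 -> H1 at depth 32
  add 152.0.0.0/8 -> H2 at depth 8
  add 215.167.128.0/20 -> H3 at depth 20
  add 215.167.141.96/28 -> H3 at depth 28
  del 112.73.210.32/31 (clear depth 31)

== LOOKUPS ==
["H3","H0","no-route","no-route","H2","H2","H3","H2","H0"]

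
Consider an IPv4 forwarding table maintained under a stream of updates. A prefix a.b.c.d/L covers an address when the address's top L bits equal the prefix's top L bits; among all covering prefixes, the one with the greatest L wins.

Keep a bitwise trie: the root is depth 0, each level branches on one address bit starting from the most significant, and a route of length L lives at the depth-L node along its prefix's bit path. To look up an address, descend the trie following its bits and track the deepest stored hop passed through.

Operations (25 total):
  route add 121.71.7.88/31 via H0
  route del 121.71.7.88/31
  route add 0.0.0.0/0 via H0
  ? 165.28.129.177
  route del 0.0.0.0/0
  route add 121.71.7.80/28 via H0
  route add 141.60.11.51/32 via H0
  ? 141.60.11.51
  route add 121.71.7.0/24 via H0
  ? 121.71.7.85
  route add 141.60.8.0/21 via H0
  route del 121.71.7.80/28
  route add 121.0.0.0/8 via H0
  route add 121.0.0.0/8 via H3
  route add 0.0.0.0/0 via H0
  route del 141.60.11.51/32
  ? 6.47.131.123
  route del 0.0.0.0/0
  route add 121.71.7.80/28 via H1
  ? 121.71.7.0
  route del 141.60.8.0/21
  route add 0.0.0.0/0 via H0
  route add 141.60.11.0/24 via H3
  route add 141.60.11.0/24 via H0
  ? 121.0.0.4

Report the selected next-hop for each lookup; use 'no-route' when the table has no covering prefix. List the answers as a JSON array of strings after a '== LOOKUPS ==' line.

Trace:
  + 121.71.7.88/31 (H0) depth=31
  del 121.71.7.88/31 (clear depth 31)
  + 0.0.0.0/0 (H0) depth=0
  lookup 165.28.129.177: bits ε walk d0:H0 -> H0
  del 0.0.0.0/0 (clear depth 0)
  + 121.71.7.80/28 (H0) depth=28
  + 141.60.11.51/32 (H0) depth=32
  lookup 141.60.11.51: bits 10001101001111000000101100110011 walk d0:-→d1:-→d2:-→d3:-→d4:-→d5:-→d6:-→d7:-→d8:-→d9:-→d10:-→d11:-→d12:-→d13:-→d14:-→d15:-→d16:-→d17:-→d18:-→d19:-→d20:-→d21:-→d22:-→d23:-→d24:-→d25:-→d26:-→d27:-→d28:-→d29:-→d30:-→d31:-→d32:H0 -> H0
  + 121.71.7.0/24 (H0) depth=24
  lookup 121.71.7.85: bits 0111100101000111000001110101 walk d0:-→d1:-→d2:-→d3:-→d4:-→d5:-→d6:-→d7:-→d8:-→d9:-→d10:-→d11:-→d12:-→d13:-→d14:-→d15:-→d16:-→d17:-→d18:-→d19:-→d20:-→d21:-→d22:-→d23:-→d24:H0→d25:-→d26:-→d27:-→d28:H0 -> H0
  + 141.60.8.0/21 (H0) depth=21
  del 121.71.7.80/28 (clear depth 28)
  + 121.0.0.0/8 (H0) depth=8
  + 121.0.0.0/8 (H3) depth=8
  + 0.0.0.0/0 (H0) depth=0
  del 141.60.11.51/32 (clear depth 32)
  lookup 6.47.131.123: bits 0 walk d0:H0→d1:- -> H0
  del 0.0.0.0/0 (clear depth 0)
  + 121.71.7.80/28 (H1) depth=28
  lookup 121.71.7.0: bits 0111100101000111000001110 walk d0:-→d1:-→d2:-→d3:-→d4:-→d5:-→d6:-→d7:-→d8:H3→d9:-→d10:-→d11:-→d12:-→d13:-→d14:-→d15:-→d16:-→d17:-→d18:-→d19:-→d20:-→d21:-→d22:-→d23:-→d24:H0→d25:- -> H0
  del 141.60.8.0/21 (clear depth 21)
  + 0.0.0.0/0 (H0) depth=0
  + 141.60.11.0/24 (H3) depth=24
  + 141.60.11.0/24 (H0) depth=24
  lookup 121.0.0.4: bits 011110010 walk d0:H0→d1:-→d2:-→d3:-→d4:-→d5:-→d6:-→d7:-→d8:H3→d9:- -> H3

== LOOKUPS ==
["H0","H0","H0","H0","H0","H3"]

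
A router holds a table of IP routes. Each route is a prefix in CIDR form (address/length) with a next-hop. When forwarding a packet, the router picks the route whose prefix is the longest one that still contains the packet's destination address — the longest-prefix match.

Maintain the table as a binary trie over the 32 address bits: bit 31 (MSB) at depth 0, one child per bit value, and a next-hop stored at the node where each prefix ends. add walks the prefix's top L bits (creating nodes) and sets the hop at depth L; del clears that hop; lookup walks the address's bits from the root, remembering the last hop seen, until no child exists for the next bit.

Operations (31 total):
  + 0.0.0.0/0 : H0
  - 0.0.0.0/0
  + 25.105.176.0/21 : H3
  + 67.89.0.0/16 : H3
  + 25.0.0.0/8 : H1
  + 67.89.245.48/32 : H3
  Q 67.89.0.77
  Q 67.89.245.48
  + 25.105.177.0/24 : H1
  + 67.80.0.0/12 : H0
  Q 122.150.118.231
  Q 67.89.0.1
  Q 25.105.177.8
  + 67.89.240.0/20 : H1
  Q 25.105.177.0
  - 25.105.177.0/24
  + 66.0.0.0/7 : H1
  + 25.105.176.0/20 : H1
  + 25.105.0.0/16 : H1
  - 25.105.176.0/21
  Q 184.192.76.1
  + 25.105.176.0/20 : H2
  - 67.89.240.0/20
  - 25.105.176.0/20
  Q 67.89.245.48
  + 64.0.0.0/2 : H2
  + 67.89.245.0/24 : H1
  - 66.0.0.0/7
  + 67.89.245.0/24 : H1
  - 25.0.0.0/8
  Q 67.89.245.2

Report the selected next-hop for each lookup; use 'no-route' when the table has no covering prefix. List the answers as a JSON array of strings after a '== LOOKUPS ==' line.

Apply in order:
  add 0.0.0.0/0 -> H0 at depth 0
  del 0.0.0.0/0 (clear depth 0)
  add 25.105.176.0/21 -> H3 at depth 21
  add 67.89.0.0/16 -> H3 at depth 16
  add 25.0.0.0/8 -> H1 at depth 8
  add 67.89.245.48/32 -> H3 at depth 32
  lookup 67.89.0.77: bits 0100001101011001 walk d0:-→d1:-→d2:-→d3:-→d4:-→d5:-→d6:-→d7:-→d8:-→d9:-→d10:-→d11:-→d12:-→d13:-→d14:-→d15:-→d16:H3 -> H3
  lookup 67.89.245.48: bits 01000011010110011111010100110000 walk d0:-→d1:-→d2:-→d3:-→d4:-→d5:-→d6:-→d7:-→d8:-→d9:-→d10:-→d11:-→d12:-→d13:-→d14:-→d15:-→d16:H3→d17:-→d18:-→d19:-→d20:-→d21:-→d22:-→d23:-→d24:-→d25:-→d26:-→d27:-→d28:-→d29:-→d30:-→d31:-→d32:H3 -> H3
  add 25.105.177.0/24 -> H1 at depth 24
  add 67.80.0.0/12 -> H0 at depth 12
  lookup 122.150.118.231: bits 01 walk d0:-→d1:-→d2:- -> no-route
  lookup 67.89.0.1: bits 0100001101011001 walk d0:-→d1:-→d2:-→d3:-→d4:-→d5:-→d6:-→d7:-→d8:-→d9:-→d10:-→d11:-→d12:H0→d13:-→d14:-→d15:-→d16:H3 -> H3
  lookup 25.105.177.8: bits 000110010110100110110001 walk d0:-→d1:-→d2:-→d3:-→d4:-→d5:-→d6:-→d7:-→d8:H1→d9:-→d10:-→d11:-→d12:-→d13:-→d14:-→d15:-→d16:-→d17:-→d18:-→d19:-→d20:-→d21:H3→d22:-→d23:-→d24:H1 -> H1
  add 67.89.240.0/20 -> H1 at depth 20
  lookup 25.105.177.0: bits 000110010110100110110001 walk d0:-→d1:-→d2:-→d3:-→d4:-→d5:-→d6:-→d7:-→d8:H1→d9:-→d10:-→d11:-→d12:-→d13:-→d14:-→d15:-→d16:-→d17:-→d18:-→d19:-→d20:-→d21:H3→d22:-→d23:-→d24:H1 -> H1
  del 25.105.177.0/24 (clear depth 24)
  add 66.0.0.0/7 -> H1 at depth 7
  add 25.105.176.0/20 -> H1 at depth 20
  add 25.105.0.0/16 -> H1 at depth 16
  del 25.105.176.0/21 (clear depth 21)
  lookup 184.192.76.1: bits ε walk d0:- -> no-route
  add 25.105.176.0/20 -> H2 at depth 20
  del 67.89.240.0/20 (clear depth 20)
  del 25.105.176.0/20 (clear depth 20)
  lookup 67.89.245.48: bits 01000011010110011111010100110000 walk d0:-→d1:-→d2:-→d3:-→d4:-→d5:-→d6:-→d7:H1→d8:-→d9:-→d10:-→d11:-→d12:H0→d13:-→d14:-→d15:-→d16:H3→d17:-→d18:-→d19:-→d20:-→d21:-→d22:-→d23:-→d24:-→d25:-→d26:-→d27:-→d28:-→d29:-→d30:-→d31:-→d32:H3 -> H3
  add 64.0.0.0/2 -> H2 at depth 2
  add 67.89.245.0/24 -> H1 at depth 24
  del 66.0.0.0/7 (clear depth 7)
  add 67.89.245.0/24 -> H1 at depth 24
  del 25.0.0.0/8 (clear depth 8)
  lookup 67.89.245.2: bits 01000011010110011111010100 walk d0:-→d1:-→d2:H2→d3:-→d4:-→d5:-→d6:-→d7:-→d8:-→d9:-→d10:-→d11:-→d12:H0→d13:-→d14:-→d15:-→d16:H3→d17:-→d18:-→d19:-→d20:-→d21:-→d22:-→d23:-→d24:H1→d25:-→d26:- -> H1

== LOOKUPS ==
["H3","H3","no-route","H3","H1","H1","no-route","H3","H1"]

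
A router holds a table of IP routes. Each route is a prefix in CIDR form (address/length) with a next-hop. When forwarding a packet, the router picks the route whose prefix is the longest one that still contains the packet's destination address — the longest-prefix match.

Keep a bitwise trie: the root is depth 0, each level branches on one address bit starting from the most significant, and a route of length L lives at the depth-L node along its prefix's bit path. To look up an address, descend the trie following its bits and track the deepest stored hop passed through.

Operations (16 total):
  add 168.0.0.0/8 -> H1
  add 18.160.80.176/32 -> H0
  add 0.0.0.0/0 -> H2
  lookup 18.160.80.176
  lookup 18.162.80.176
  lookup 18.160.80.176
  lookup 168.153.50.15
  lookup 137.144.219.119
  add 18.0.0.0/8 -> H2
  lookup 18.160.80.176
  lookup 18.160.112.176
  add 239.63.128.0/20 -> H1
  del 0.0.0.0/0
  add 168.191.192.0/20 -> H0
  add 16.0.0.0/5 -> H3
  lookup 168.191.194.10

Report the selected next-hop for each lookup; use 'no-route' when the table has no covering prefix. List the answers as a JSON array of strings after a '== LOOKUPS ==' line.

Apply in order:
  + 168.0.0.0/8 (H1) depth=8
  + 18.160.80.176/32 (H0) depth=32
  + 0.0.0.0/0 (H2) depth=0
  Q 18.160.80.176: descend 00010010101000000101000010110000 ; hops seen [H2,H0] ; pick H0
  Q 18.162.80.176: descend 00010010101000 ; hops seen [H2] ; pick H2
  Q 18.160.80.176: descend 00010010101000000101000010110000 ; hops seen [H2,H0] ; pick H0
  Q 168.153.50.15: descend 10101000 ; hops seen [H2,H1] ; pick H1
  Q 137.144.219.119: descend 10 ; hops seen [H2] ; pick H2
  + 18.0.0.0/8 (H2) depth=8
  Q 18.160.80.176: descend 00010010101000000101000010110000 ; hops seen [H2,H2,H0] ; pick H0
  Q 18.160.112.176: descend 000100101010000001 ; hops seen [H2,H2] ; pick H2
  + 239.63.128.0/20 (H1) depth=20
  - 0.0.0.0/0 clear@0
  + 168.191.192.0/20 (H0) depth=20
  + 16.0.0.0/5 (H3) depth=5
  Q 168.191.194.10: descend 10101000101111111100 ; hops seen [H1,H0] ; pick H0

== LOOKUPS ==
["H0","H2","H0","H1","H2","H0","H2","H0"]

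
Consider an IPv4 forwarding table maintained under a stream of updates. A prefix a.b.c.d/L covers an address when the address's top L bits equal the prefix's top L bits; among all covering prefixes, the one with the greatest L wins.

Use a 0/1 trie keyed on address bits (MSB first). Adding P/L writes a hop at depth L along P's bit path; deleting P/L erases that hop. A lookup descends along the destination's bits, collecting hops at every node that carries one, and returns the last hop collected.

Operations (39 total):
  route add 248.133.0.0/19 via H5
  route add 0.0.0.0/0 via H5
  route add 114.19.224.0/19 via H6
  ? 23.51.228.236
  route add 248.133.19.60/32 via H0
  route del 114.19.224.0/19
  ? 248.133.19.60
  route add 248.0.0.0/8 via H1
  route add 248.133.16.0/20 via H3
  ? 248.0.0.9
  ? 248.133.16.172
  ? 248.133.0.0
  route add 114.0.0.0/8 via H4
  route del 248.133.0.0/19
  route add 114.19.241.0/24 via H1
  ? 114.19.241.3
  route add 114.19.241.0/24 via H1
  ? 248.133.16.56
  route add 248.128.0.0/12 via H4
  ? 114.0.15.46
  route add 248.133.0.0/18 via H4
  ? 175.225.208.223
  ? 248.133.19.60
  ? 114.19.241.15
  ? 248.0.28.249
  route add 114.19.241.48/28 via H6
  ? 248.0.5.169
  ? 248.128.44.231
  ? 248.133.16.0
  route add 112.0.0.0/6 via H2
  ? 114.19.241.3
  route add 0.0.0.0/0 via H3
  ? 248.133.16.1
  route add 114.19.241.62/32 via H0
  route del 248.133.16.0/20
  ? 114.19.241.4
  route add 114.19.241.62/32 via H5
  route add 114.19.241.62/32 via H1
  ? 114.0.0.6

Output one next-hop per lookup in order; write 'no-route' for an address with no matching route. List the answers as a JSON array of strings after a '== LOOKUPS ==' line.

Process each operation:
  + 248.133.0.0/19 (H5) depth=19
  + 0.0.0.0/0 (H5) depth=0
  + 114.19.224.0/19 (H6) depth=19
  ? 23.51.228.236  path d0:H5→d1:-  best=H5
  + 248.133.19.60/32 (H0) depth=32
  - 114.19.224.0/19 clear@19
  ? 248.133.19.60  path d0:H5→d1:-→d2:-→d3:-→d4:-→d5:-→d6:-→d7:-→d8:-→d9:-→d10:-→d11:-→d12:-→d13:-→d14:-→d15:-→d16:-→d17:-→d18:-→d19:H5→d20:-→d21:-→d22:-→d23:-→d24:-→d25:-→d26:-→d27:-→d28:-→d29:-→d30:-→d31:-→d32:H0  best=H0
  + 248.0.0.0/8 (H1) depth=8
  + 248.133.16.0/20 (H3) depth=20
  ? 248.0.0.9  path d0:H5→d1:-→d2:-→d3:-→d4:-→d5:-→d6:-→d7:-→d8:H1  best=H1
  ? 248.133.16.172  path d0:H5→d1:-→d2:-→d3:-→d4:-→d5:-→d6:-→d7:-→d8:H1→d9:-→d10:-→d11:-→d12:-→d13:-→d14:-→d15:-→d16:-→d17:-→d18:-→d19:H5→d20:H3→d21:-→d22:-  best=H3
  ? 248.133.0.0  path d0:H5→d1:-→d2:-→d3:-→d4:-→d5:-→d6:-→d7:-→d8:H1→d9:-→d10:-→d11:-→d12:-→d13:-→d14:-→d15:-→d16:-→d17:-→d18:-→d19:H5  best=H5
  + 114.0.0.0/8 (H4) depth=8
  - 248.133.0.0/19 clear@19
  + 114.19.241.0/24 (H1) depth=24
  ? 114.19.241.3  path d0:H5→d1:-→d2:-→d3:-→d4:-→d5:-→d6:-→d7:-→d8:H4→d9:-→d10:-→d11:-→d12:-→d13:-→d14:-→d15:-→d16:-→d17:-→d18:-→d19:-→d20:-→d21:-→d22:-→d23:-→d24:H1  best=H1
  + 114.19.241.0/24 (H1) depth=24
  ? 248.133.16.56  path d0:H5→d1:-→d2:-→d3:-→d4:-→d5:-→d6:-→d7:-→d8:H1→d9:-→d10:-→d11:-→d12:-→d13:-→d14:-→d15:-→d16:-→d17:-→d18:-→d19:-→d20:H3→d21:-→d22:-  best=H3
  + 248.128.0.0/12 (H4) depth=12
  ? 114.0.15.46  path d0:H5→d1:-→d2:-→d3:-→d4:-→d5:-→d6:-→d7:-→d8:H4→d9:-→d10:-→d11:-  best=H4
  + 248.133.0.0/18 (H4) depth=18
  ? 175.225.208.223  path d0:H5→d1:-  best=H5
  ? 248.133.19.60  path d0:H5→d1:-→d2:-→d3:-→d4:-→d5:-→d6:-→d7:-→d8:H1→d9:-→d10:-→d11:-→d12:H4→d13:-→d14:-→d15:-→d16:-→d17:-→d18:H4→d19:-→d20:H3→d21:-→d22:-→d23:-→d24:-→d25:-→d26:-→d27:-→d28:-→d29:-→d30:-→d31:-→d32:H0  best=H0
  ? 114.19.241.15  path d0:H5→d1:-→d2:-→d3:-→d4:-→d5:-→d6:-→d7:-→d8:H4→d9:-→d10:-→d11:-→d12:-→d13:-→d14:-→d15:-→d16:-→d17:-→d18:-→d19:-→d20:-→d21:-→d22:-→d23:-→d24:H1  best=H1
  ? 248.0.28.249  path d0:H5→d1:-→d2:-→d3:-→d4:-→d5:-→d6:-→d7:-→d8:H1  best=H1
  + 114.19.241.48/28 (H6) depth=28
  ? 248.0.5.169  path d0:H5→d1:-→d2:-→d3:-→d4:-→d5:-→d6:-→d7:-→d8:H1  best=H1
  ? 248.128.44.231  path d0:H5→d1:-→d2:-→d3:-→d4:-→d5:-→d6:-→d7:-→d8:H1→d9:-→d10:-→d11:-→d12:H4→d13:-  best=H4
  ? 248.133.16.0  path d0:H5→d1:-→d2:-→d3:-→d4:-→d5:-→d6:-→d7:-→d8:H1→d9:-→d10:-→d11:-→d12:H4→d13:-→d14:-→d15:-→d16:-→d17:-→d18:H4→d19:-→d20:H3→d21:-→d22:-  best=H3
  + 112.0.0.0/6 (H2) depth=6
  ? 114.19.241.3  path d0:H5→d1:-→d2:-→d3:-→d4:-→d5:-→d6:H2→d7:-→d8:H4→d9:-→d10:-→d11:-→d12:-→d13:-→d14:-→d15:-→d16:-→d17:-→d18:-→d19:-→d20:-→d21:-→d22:-→d23:-→d24:H1→d25:-→d26:-  best=H1
  + 0.0.0.0/0 (H3) depth=0
  ? 248.133.16.1  path d0:H3→d1:-→d2:-→d3:-→d4:-→d5:-→d6:-→d7:-→d8:H1→d9:-→d10:-→d11:-→d12:H4→d13:-→d14:-→d15:-→d16:-→d17:-→d18:H4→d19:-→d20:H3→d21:-→d22:-  best=H3
  + 114.19.241.62/32 (H0) depth=32
  - 248.133.16.0/20 clear@20
  ? 114.19.241.4  path d0:H3→d1:-→d2:-→d3:-→d4:-→d5:-→d6:H2→d7:-→d8:H4→d9:-→d10:-→d11:-→d12:-→d13:-→d14:-→d15:-→d16:-→d17:-→d18:-→d19:-→d20:-→d21:-→d22:-→d23:-→d24:H1→d25:-→d26:-  best=H1
  + 114.19.241.62/32 (H5) depth=32
  + 114.19.241.62/32 (H1) depth=32
  ? 114.0.0.6  path d0:H3→d1:-→d2:-→d3:-→d4:-→d5:-→d6:H2→d7:-→d8:H4→d9:-→d10:-→d11:-  best=H4

== LOOKUPS ==
["H5","H0","H1","H3","H5","H1","H3","H4","H5","H0","H1","H1","H1","H4","H3","H1","H3","H1","H4"]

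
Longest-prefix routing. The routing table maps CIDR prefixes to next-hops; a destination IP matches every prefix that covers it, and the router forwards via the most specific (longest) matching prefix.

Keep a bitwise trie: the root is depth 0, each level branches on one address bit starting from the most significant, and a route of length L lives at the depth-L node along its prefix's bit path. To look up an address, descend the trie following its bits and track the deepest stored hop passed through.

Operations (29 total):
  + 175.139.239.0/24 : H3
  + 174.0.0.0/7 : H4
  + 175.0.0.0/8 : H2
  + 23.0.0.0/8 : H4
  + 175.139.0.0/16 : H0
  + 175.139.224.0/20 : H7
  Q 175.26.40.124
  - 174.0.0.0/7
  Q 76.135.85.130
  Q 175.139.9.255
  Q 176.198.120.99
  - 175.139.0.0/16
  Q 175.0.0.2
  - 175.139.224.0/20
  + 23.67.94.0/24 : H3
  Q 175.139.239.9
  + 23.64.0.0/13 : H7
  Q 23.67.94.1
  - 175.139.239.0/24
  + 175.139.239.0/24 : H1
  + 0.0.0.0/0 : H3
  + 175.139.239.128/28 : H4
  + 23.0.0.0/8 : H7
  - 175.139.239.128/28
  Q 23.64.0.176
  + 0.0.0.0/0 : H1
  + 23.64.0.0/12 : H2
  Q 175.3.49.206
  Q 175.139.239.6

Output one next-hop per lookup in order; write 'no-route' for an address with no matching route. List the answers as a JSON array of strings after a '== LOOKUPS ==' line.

Process each operation:
  + 175.139.239.0/24 (H3) depth=24
  + 174.0.0.0/7 (H4) depth=7
  + 175.0.0.0/8 (H2) depth=8
  + 23.0.0.0/8 (H4) depth=8
  + 175.139.0.0/16 (H0) depth=16
  + 175.139.224.0/20 (H7) depth=20
  lookup 175.26.40.124: bits 10101111 walk d0:-→d1:-→d2:-→d3:-→d4:-→d5:-→d6:-→d7:H4→d8:H2 -> H2
  del 174.0.0.0/7 (clear depth 7)
  lookup 76.135.85.130: bits 0 walk d0:-→d1:- -> no-route
  lookup 175.139.9.255: bits 1010111110001011 walk d0:-→d1:-→d2:-→d3:-→d4:-→d5:-→d6:-→d7:-→d8:H2→d9:-→d10:-→d11:-→d12:-→d13:-→d14:-→d15:-→d16:H0 -> H0
  lookup 176.198.120.99: bits 101 walk d0:-→d1:-→d2:-→d3:- -> no-route
  del 175.139.0.0/16 (clear depth 16)
  lookup 175.0.0.2: bits 10101111 walk d0:-→d1:-→d2:-→d3:-→d4:-→d5:-→d6:-→d7:-→d8:H2 -> H2
  del 175.139.224.0/20 (clear depth 20)
  + 23.67.94.0/24 (H3) depth=24
  lookup 175.139.239.9: bits 101011111000101111101111 walk d0:-→d1:-→d2:-→d3:-→d4:-→d5:-→d6:-→d7:-→d8:H2→d9:-→d10:-→d11:-→d12:-→d13:-→d14:-→d15:-→d16:-→d17:-→d18:-→d19:-→d20:-→d21:-→d22:-→d23:-→d24:H3 -> H3
  + 23.64.0.0/13 (H7) depth=13
  lookup 23.67.94.1: bits 000101110100001101011110 walk d0:-→d1:-→d2:-→d3:-→d4:-→d5:-→d6:-→d7:-→d8:H4→d9:-→d10:-→d11:-→d12:-→d13:H7→d14:-→d15:-→d16:-→d17:-→d18:-→d19:-→d20:-→d21:-→d22:-→d23:-→d24:H3 -> H3
  del 175.139.239.0/24 (clear depth 24)
  + 175.139.239.0/24 (H1) depth=24
  + 0.0.0.0/0 (H3) depth=0
  + 175.139.239.128/28 (H4) depth=28
  + 23.0.0.0/8 (H7) depth=8
  del 175.139.239.128/28 (clear depth 28)
  lookup 23.64.0.176: bits 00010111010000 walk d0:H3→d1:-→d2:-→d3:-→d4:-→d5:-→d6:-→d7:-→d8:H7→d9:-→d10:-→d11:-→d12:-→d13:H7→d14:- -> H7
  + 0.0.0.0/0 (H1) depth=0
  + 23.64.0.0/12 (H2) depth=12
  lookup 175.3.49.206: bits 10101111 walk d0:H1→d1:-→d2:-→d3:-→d4:-→d5:-→d6:-→d7:-→d8:H2 -> H2
  lookup 175.139.239.6: bits 101011111000101111101111 walk d0:H1→d1:-→d2:-→d3:-→d4:-→d5:-→d6:-→d7:-→d8:H2→d9:-→d10:-→d11:-→d12:-→d13:-→d14:-→d15:-→d16:-→d17:-→d18:-→d19:-→d20:-→d21:-→d22:-→d23:-→d24:H1 -> H1

== LOOKUPS ==
["H2","no-route","H0","no-route","H2","H3","H3","H7","H2","H1"]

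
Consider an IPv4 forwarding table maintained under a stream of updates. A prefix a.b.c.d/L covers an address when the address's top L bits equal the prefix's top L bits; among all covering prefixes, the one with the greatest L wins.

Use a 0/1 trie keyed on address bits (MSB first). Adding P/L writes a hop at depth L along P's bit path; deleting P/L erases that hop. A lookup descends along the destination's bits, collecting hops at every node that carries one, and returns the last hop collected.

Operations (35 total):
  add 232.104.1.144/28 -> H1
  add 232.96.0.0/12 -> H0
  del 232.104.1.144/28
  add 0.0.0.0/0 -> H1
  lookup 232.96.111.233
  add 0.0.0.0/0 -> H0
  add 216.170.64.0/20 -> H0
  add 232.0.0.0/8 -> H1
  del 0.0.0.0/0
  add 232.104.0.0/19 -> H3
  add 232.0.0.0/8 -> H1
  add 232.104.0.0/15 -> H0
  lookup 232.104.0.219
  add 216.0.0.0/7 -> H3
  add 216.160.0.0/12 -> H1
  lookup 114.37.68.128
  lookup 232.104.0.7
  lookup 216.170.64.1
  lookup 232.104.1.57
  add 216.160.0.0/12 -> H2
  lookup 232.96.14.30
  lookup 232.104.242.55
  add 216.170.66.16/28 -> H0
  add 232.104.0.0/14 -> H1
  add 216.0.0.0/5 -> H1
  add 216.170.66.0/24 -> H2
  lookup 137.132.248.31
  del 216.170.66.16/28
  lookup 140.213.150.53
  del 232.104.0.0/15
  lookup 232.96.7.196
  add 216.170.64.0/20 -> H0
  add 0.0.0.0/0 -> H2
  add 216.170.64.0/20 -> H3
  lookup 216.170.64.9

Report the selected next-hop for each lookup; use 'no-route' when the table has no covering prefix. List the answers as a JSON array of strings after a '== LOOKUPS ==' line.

Process each operation:
  + 232.104.1.144/28 (H1) depth=28
  + 232.96.0.0/12 (H0) depth=12
  - 232.104.1.144/28 clear@28
  + 0.0.0.0/0 (H1) depth=0
  ? 232.96.111.233  path d0:H1→d1:-→d2:-→d3:-→d4:-→d5:-→d6:-→d7:-→d8:-→d9:-→d10:-→d11:-→d12:H0  best=H0
  + 0.0.0.0/0 (H0) depth=0
  + 216.170.64.0/20 (H0) depth=20
  + 232.0.0.0/8 (H1) depth=8
  - 0.0.0.0/0 clear@0
  + 232.104.0.0/19 (H3) depth=19
  + 232.0.0.0/8 (H1) depth=8
  + 232.104.0.0/15 (H0) depth=15
  ? 232.104.0.219  path d0:-→d1:-→d2:-→d3:-→d4:-→d5:-→d6:-→d7:-→d8:H1→d9:-→d10:-→d11:-→d12:H0→d13:-→d14:-→d15:H0→d16:-→d17:-→d18:-→d19:H3→d20:-→d21:-→d22:-→d23:-  best=H3
  + 216.0.0.0/7 (H3) depth=7
  + 216.160.0.0/12 (H1) depth=12
  ? 114.37.68.128  path d0:-  best=no-route
  ? 232.104.0.7  path d0:-→d1:-→d2:-→d3:-→d4:-→d5:-→d6:-→d7:-→d8:H1→d9:-→d10:-→d11:-→d12:H0→d13:-→d14:-→d15:H0→d16:-→d17:-→d18:-→d19:H3→d20:-→d21:-→d22:-→d23:-  best=H3
  ? 216.170.64.1  path d0:-→d1:-→d2:-→d3:-→d4:-→d5:-→d6:-→d7:H3→d8:-→d9:-→d10:-→d11:-→d12:H1→d13:-→d14:-→d15:-→d16:-→d17:-→d18:-→d19:-→d20:H0  best=H0
  ? 232.104.1.57  path d0:-→d1:-→d2:-→d3:-→d4:-→d5:-→d6:-→d7:-→d8:H1→d9:-→d10:-→d11:-→d12:H0→d13:-→d14:-→d15:H0→d16:-→d17:-→d18:-→d19:H3→d20:-→d21:-→d22:-→d23:-→d24:-  best=H3
  + 216.160.0.0/12 (H2) depth=12
  ? 232.96.14.30  path d0:-→d1:-→d2:-→d3:-→d4:-→d5:-→d6:-→d7:-→d8:H1→d9:-→d10:-→d11:-→d12:H0  best=H0
  ? 232.104.242.55  path d0:-→d1:-→d2:-→d3:-→d4:-→d5:-→d6:-→d7:-→d8:H1→d9:-→d10:-→d11:-→d12:H0→d13:-→d14:-→d15:H0→d16:-  best=H0
  + 216.170.66.16/28 (H0) depth=28
  + 232.104.0.0/14 (H1) depth=14
  + 216.0.0.0/5 (H1) depth=5
  + 216.170.66.0/24 (H2) depth=24
  ? 137.132.248.31  path d0:-→d1:-  best=no-route
  - 216.170.66.16/28 clear@28
  ? 140.213.150.53  path d0:-→d1:-  best=no-route
  - 232.104.0.0/15 clear@15
  ? 232.96.7.196  path d0:-→d1:-→d2:-→d3:-→d4:-→d5:-→d6:-→d7:-→d8:H1→d9:-→d10:-→d11:-→d12:H0  best=H0
  + 216.170.64.0/20 (H0) depth=20
  + 0.0.0.0/0 (H2) depth=0
  + 216.170.64.0/20 (H3) depth=20
  ? 216.170.64.9  path d0:H2→d1:-→d2:-→d3:-→d4:-→d5:H1→d6:-→d7:H3→d8:-→d9:-→d10:-→d11:-→d12:H2→d13:-→d14:-→d15:-→d16:-→d17:-→d18:-→d19:-→d20:H3→d21:-→d22:-  best=H3

== LOOKUPS ==
["H0","H3","no-route","H3","H0","H3","H0","H0","no-route","no-route","H0","H3"]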